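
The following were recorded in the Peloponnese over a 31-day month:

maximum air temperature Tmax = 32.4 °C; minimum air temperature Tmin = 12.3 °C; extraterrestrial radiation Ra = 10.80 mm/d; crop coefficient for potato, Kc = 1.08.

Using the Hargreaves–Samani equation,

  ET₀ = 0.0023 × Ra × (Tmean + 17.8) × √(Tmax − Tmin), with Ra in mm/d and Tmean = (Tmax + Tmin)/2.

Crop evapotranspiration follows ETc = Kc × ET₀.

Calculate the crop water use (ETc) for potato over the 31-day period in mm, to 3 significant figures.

Tmean = (32.4 + 12.3)/2 = 22.35 °C
ET₀ = 0.0023 × 10.80 × (22.35 + 17.8) × √20.1 = 0.0023 × 10.80 × 40.15 × 4.4833 = 4.4713 mm/d
ETc = Kc × ET₀ = 1.08 × 4.4713 = 4.8290 mm/d
Over 31 days: 4.8290 × 31 = 149.699 mm

150 mm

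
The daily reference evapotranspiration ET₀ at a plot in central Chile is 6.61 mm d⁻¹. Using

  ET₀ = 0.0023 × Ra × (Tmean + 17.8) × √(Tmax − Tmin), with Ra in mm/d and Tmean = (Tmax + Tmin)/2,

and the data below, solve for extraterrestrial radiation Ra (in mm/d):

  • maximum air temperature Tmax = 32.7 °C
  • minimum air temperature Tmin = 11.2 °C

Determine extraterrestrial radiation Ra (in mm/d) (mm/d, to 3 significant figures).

Tmean = 21.95 °C; √ΔT = 4.6368
Ra = ET₀ / [0.0023 × (Tmean+17.8) × √ΔT] = 6.61 / (0.0023 × 39.75 × 4.6368) = 15.593 mm/d

15.6 mm/d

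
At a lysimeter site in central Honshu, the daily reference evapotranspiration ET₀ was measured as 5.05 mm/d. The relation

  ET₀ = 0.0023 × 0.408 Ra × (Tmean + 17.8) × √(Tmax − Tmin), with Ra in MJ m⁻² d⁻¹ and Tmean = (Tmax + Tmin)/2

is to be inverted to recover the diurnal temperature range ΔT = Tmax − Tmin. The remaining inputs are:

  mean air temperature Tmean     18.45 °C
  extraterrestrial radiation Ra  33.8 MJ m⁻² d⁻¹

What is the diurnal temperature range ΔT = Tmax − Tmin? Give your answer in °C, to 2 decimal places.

√ΔT = ET₀ / [0.0023 × 0.408 × Ra × (Tmean+17.8)] = 5.05 / (0.0023 × 13.7904 × 36.25) = 4.3922
ΔT = 4.3922² = 19.291 °C

19.29 °C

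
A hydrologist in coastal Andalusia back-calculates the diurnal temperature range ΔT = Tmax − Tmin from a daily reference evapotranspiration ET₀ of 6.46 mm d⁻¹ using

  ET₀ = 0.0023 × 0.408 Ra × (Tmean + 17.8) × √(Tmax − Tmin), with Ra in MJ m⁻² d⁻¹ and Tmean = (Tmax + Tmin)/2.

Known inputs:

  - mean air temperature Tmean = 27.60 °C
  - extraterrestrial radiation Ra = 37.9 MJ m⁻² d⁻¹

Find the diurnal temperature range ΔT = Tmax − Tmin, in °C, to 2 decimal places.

√ΔT = ET₀ / [0.0023 × 0.408 × Ra × (Tmean+17.8)] = 6.46 / (0.0023 × 15.4632 × 45.40) = 4.0008
ΔT = 4.0008² = 16.006 °C

16.01 °C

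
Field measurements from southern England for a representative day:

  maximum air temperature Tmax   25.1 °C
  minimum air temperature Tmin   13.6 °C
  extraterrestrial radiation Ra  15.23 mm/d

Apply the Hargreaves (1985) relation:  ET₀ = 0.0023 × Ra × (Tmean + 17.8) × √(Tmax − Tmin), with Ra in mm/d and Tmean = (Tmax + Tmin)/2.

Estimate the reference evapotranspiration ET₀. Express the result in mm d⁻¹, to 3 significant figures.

Tmean = (25.1 + 13.6)/2 = 19.35 °C
ET₀ = 0.0023 × 15.23 × (19.35 + 17.8) × √11.5 = 0.0023 × 15.23 × 37.15 × 3.3912 = 4.4131 mm/d

4.41 mm d⁻¹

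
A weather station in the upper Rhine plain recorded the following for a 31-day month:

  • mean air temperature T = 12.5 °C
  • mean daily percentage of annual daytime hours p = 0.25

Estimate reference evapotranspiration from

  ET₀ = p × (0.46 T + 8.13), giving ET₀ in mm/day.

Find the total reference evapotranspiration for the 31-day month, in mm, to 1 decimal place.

ET₀ = 0.25 × (0.46 × 12.5 + 8.13) = 0.25 × 13.880 = 3.4700 mm/d
Monthly total = 3.4700 × 31 = 107.570 mm

107.6 mm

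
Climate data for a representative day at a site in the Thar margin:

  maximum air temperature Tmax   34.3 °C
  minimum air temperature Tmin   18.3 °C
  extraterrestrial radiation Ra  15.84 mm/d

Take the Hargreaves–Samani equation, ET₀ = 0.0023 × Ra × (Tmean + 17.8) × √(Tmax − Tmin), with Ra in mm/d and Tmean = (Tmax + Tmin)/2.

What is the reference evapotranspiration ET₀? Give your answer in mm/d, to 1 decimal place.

6.4 mm/d

Tmean = (34.3 + 18.3)/2 = 26.30 °C
ET₀ = 0.0023 × 15.84 × (26.30 + 17.8) × √16.0 = 0.0023 × 15.84 × 44.10 × 4.0000 = 6.4266 mm/d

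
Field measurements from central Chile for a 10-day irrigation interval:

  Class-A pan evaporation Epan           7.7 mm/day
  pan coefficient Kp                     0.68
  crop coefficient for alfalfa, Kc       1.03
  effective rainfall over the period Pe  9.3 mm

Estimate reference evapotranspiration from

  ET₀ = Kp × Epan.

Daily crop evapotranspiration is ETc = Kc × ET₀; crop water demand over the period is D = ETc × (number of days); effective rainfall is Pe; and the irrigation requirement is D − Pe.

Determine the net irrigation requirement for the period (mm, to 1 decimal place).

44.6 mm

ET₀ = 0.68 × 7.7 = 5.2360 mm/d
ETc = Kc × ET₀ = 1.03 × 5.2360 = 5.3931 mm/d
Crop demand D = ETc × 10 d = 5.3931 × 10 = 53.931 mm
D − Pe = 53.931 − 9.3 = 44.631 mm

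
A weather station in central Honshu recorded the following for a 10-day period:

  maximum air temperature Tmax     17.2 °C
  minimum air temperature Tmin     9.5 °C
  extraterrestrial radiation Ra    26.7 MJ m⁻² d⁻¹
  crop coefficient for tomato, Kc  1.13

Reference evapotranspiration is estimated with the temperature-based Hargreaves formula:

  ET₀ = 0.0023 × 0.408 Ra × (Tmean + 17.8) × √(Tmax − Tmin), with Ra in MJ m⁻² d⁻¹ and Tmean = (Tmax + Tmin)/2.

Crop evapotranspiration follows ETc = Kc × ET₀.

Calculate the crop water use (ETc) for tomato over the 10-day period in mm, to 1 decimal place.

Tmean = (17.2 + 9.5)/2 = 13.35 °C
0.408 Ra = 0.408 × 26.7 = 10.8936 mm/d equivalent
ET₀ = 0.0023 × 10.8936 × (13.35 + 17.8) × √7.7 = 0.0023 × 10.8936 × 31.15 × 2.7749 = 2.1657 mm/d
ETc = Kc × ET₀ = 1.13 × 2.1657 = 2.4472 mm/d
Over 10 days: 2.4472 × 10 = 24.472 mm

24.5 mm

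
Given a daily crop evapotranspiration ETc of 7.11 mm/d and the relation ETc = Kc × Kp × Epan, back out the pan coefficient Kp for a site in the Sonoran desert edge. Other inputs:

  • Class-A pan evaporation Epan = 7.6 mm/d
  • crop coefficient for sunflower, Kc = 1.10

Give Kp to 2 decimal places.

0.85

ETc = Kc × Kp × Epan  ⇒  Kp = ETc / (Kc × Epan)
Kp = 7.11 / (1.10 × 7.6) = 7.11 / 8.360 = 0.8505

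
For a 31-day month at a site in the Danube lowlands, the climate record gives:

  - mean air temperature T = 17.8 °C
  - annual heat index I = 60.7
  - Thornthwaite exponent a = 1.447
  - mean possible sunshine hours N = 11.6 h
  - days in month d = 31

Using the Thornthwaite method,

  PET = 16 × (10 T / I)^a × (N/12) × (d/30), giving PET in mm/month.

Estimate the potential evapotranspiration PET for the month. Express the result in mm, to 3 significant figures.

75.8 mm

10T/I = 10 × 17.8 / 60.7 = 2.9325
(10T/I)^a = 2.9325^1.447 = 4.7434
Uncorrected PET = 16 × 4.7434 = 75.894 mm
Correction = (N/12)(d/30) = (11.6/12)(31/30) = 0.9989
PET = 75.894 × 0.9989 = 75.811 mm/month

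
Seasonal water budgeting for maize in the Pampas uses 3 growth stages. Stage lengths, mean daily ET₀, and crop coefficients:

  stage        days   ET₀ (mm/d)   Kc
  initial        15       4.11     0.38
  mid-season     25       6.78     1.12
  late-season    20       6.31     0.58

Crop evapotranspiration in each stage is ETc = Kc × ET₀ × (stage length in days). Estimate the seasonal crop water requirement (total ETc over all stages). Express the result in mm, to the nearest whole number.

286 mm

initial: 0.38 × 4.11 × 15 = 23.43 mm
mid-season: 1.12 × 6.78 × 25 = 189.84 mm
late-season: 0.58 × 6.31 × 20 = 73.20 mm
Seasonal total = 286.47 mm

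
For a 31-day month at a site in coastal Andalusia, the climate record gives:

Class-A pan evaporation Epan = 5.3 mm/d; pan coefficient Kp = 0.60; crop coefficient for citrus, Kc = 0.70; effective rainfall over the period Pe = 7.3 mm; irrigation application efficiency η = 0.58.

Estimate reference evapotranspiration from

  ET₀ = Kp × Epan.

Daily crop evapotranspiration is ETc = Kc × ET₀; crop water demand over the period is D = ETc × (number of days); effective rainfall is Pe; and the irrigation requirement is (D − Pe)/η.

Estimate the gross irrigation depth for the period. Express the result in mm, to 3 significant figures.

106 mm

ET₀ = 0.60 × 5.3 = 3.1800 mm/d
ETc = Kc × ET₀ = 0.70 × 3.1800 = 2.2260 mm/d
Crop demand D = ETc × 31 d = 2.2260 × 31 = 69.006 mm
D − Pe = 69.006 − 7.3 = 61.706 mm
Gross irrigation = 61.706 / 0.58 = 106.390 mm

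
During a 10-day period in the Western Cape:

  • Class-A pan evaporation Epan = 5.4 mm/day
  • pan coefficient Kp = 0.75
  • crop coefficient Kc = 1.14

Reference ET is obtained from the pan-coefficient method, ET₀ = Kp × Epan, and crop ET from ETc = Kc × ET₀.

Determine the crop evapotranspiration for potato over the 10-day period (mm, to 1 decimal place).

ET₀ = 0.75 × 5.4 = 4.0500 mm/d
ETc = Kc × ET₀ = 1.14 × 4.0500 = 4.6170 mm/d
Over 10 days: 4.6170 × 10 = 46.170 mm

46.2 mm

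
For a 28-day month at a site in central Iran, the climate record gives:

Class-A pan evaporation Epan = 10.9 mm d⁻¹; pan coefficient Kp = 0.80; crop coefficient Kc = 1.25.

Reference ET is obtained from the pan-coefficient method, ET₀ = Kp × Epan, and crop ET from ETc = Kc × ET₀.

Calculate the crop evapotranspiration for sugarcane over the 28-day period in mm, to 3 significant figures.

305 mm

ET₀ = 0.80 × 10.9 = 8.7200 mm/d
ETc = Kc × ET₀ = 1.25 × 8.7200 = 10.9000 mm/d
Over 28 days: 10.9000 × 28 = 305.200 mm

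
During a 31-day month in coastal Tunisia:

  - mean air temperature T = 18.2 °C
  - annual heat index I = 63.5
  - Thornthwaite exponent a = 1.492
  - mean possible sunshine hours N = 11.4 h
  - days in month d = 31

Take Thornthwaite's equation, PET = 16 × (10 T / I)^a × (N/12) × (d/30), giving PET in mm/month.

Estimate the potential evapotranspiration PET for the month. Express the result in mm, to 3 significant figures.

10T/I = 10 × 18.2 / 63.5 = 2.8661
(10T/I)^a = 2.8661^1.492 = 4.8115
Uncorrected PET = 16 × 4.8115 = 76.984 mm
Correction = (N/12)(d/30) = (11.4/12)(31/30) = 0.9817
PET = 76.984 × 0.9817 = 75.575 mm/month

75.6 mm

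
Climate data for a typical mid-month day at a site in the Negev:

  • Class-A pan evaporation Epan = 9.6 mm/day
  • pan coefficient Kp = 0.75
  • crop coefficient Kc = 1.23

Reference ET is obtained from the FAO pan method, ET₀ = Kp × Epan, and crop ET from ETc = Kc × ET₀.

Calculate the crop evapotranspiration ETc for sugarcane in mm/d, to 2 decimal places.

ET₀ = 0.75 × 9.6 = 7.2000 mm/d
ETc = Kc × ET₀ = 1.23 × 7.2000 = 8.8560 mm/d

8.86 mm/d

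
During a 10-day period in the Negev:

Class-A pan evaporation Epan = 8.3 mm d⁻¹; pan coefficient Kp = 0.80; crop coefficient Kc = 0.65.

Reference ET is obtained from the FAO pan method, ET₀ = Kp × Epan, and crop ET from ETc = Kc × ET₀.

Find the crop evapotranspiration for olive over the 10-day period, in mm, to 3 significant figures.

ET₀ = 0.80 × 8.3 = 6.6400 mm/d
ETc = Kc × ET₀ = 0.65 × 6.6400 = 4.3160 mm/d
Over 10 days: 4.3160 × 10 = 43.160 mm

43.2 mm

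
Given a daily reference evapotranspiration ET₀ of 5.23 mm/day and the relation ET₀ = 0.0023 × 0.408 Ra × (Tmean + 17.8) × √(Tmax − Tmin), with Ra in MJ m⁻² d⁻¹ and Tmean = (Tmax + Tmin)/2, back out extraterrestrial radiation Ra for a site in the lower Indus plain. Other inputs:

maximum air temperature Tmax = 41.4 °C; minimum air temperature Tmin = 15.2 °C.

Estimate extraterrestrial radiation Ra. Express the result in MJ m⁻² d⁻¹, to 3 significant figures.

23.6 MJ m⁻² d⁻¹

Tmean = (41.4+15.2)/2 = 28.30 °C; ΔT = 26.2
Ra = ET₀ / [0.0023 × 0.408 × (Tmean+17.8) × √ΔT]
   = 5.23 / (0.0023 × 0.408 × 46.10 × 5.1186) = 23.619 MJ m⁻² d⁻¹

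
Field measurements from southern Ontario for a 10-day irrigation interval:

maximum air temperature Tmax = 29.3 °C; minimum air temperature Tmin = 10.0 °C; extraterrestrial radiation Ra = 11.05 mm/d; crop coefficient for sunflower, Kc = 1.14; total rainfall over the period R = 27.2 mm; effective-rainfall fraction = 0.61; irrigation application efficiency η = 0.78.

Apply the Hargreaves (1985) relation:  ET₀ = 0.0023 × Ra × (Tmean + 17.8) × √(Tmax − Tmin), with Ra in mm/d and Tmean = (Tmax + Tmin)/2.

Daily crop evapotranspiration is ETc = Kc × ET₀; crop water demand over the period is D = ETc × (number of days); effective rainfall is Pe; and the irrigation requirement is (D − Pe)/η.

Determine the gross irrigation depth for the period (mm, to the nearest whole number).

Tmean = (29.3 + 10.0)/2 = 19.65 °C
ET₀ = 0.0023 × 11.05 × (19.65 + 17.8) × √19.3 = 0.0023 × 11.05 × 37.45 × 4.3932 = 4.1814 mm/d
ETc = Kc × ET₀ = 1.14 × 4.1814 = 4.7668 mm/d
Crop demand D = ETc × 10 d = 4.7668 × 10 = 47.668 mm
Pe = 0.61 × 27.2 = 16.592 mm
D − Pe = 47.668 − 16.592 = 31.076 mm
Gross irrigation = 31.076 / 0.78 = 39.841 mm

40 mm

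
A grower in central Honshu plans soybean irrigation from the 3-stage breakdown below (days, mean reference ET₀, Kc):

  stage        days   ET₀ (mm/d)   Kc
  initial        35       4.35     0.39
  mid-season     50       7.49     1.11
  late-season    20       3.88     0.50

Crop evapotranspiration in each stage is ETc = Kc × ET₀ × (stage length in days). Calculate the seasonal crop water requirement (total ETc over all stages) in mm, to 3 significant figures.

514 mm

initial: 0.39 × 4.35 × 35 = 59.38 mm
mid-season: 1.11 × 7.49 × 50 = 415.70 mm
late-season: 0.50 × 3.88 × 20 = 38.80 mm
Seasonal total = 513.88 mm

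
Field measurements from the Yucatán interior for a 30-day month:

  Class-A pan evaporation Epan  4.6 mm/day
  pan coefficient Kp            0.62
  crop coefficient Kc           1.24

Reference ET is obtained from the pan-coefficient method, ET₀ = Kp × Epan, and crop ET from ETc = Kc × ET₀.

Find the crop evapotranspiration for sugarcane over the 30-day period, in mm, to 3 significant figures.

ET₀ = 0.62 × 4.6 = 2.8520 mm/d
ETc = Kc × ET₀ = 1.24 × 2.8520 = 3.5365 mm/d
Over 30 days: 3.5365 × 30 = 106.095 mm

106 mm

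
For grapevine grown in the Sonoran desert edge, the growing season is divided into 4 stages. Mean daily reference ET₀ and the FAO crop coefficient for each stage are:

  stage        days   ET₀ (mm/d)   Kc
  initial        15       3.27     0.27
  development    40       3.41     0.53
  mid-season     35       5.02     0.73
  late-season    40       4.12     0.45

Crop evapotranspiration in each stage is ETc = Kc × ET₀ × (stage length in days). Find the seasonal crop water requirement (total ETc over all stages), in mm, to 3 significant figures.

288 mm

initial: 0.27 × 3.27 × 15 = 13.24 mm
development: 0.53 × 3.41 × 40 = 72.29 mm
mid-season: 0.73 × 5.02 × 35 = 128.26 mm
late-season: 0.45 × 4.12 × 40 = 74.16 mm
Seasonal total = 287.95 mm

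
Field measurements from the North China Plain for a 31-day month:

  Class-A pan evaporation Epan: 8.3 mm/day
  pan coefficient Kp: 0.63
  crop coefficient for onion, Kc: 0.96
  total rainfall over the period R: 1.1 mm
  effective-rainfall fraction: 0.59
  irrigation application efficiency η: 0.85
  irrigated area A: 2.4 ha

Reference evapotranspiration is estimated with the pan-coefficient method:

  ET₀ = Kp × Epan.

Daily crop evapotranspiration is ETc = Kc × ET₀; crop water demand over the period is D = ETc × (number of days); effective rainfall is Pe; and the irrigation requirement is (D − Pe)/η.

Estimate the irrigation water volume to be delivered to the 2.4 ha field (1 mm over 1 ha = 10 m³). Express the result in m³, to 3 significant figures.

4380 m³

ET₀ = 0.63 × 8.3 = 5.2290 mm/d
ETc = Kc × ET₀ = 0.96 × 5.2290 = 5.0198 mm/d
Crop demand D = ETc × 31 d = 5.0198 × 31 = 155.614 mm
Pe = 0.59 × 1.1 = 0.649 mm
D − Pe = 155.614 − 0.649 = 154.965 mm
Gross irrigation = 154.965 / 0.85 = 182.312 mm
Volume = 182.312 mm × 2.4 ha × 10 = 4375.5 m³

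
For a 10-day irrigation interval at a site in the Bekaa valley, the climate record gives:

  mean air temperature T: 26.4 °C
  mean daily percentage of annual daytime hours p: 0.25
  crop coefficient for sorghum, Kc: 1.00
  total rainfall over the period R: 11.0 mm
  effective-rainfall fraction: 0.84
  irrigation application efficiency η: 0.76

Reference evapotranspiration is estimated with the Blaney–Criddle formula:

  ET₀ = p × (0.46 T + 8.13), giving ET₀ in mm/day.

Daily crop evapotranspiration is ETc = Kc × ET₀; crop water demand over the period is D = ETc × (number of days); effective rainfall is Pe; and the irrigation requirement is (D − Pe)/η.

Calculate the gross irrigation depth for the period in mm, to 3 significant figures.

54.5 mm

ET₀ = 0.25 × (0.46 × 26.4 + 8.13) = 0.25 × 20.274 = 5.0685 mm/d
ETc = Kc × ET₀ = 1.00 × 5.0685 = 5.0685 mm/d
Crop demand D = ETc × 10 d = 5.0685 × 10 = 50.685 mm
Pe = 0.84 × 11.0 = 9.240 mm
D − Pe = 50.685 − 9.240 = 41.445 mm
Gross irrigation = 41.445 / 0.76 = 54.533 mm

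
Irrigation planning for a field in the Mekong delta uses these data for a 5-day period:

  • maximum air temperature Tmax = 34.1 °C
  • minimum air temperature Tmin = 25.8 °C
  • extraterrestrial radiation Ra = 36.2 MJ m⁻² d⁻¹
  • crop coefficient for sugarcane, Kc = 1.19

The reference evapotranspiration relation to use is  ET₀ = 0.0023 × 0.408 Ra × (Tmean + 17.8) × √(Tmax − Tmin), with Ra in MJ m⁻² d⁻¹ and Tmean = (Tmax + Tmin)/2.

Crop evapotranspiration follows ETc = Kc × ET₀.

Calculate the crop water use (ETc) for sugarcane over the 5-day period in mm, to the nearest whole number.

28 mm

Tmean = (34.1 + 25.8)/2 = 29.95 °C
0.408 Ra = 0.408 × 36.2 = 14.7696 mm/d equivalent
ET₀ = 0.0023 × 14.7696 × (29.95 + 17.8) × √8.3 = 0.0023 × 14.7696 × 47.75 × 2.8810 = 4.6732 mm/d
ETc = Kc × ET₀ = 1.19 × 4.6732 = 5.5611 mm/d
Over 5 days: 5.5611 × 5 = 27.806 mm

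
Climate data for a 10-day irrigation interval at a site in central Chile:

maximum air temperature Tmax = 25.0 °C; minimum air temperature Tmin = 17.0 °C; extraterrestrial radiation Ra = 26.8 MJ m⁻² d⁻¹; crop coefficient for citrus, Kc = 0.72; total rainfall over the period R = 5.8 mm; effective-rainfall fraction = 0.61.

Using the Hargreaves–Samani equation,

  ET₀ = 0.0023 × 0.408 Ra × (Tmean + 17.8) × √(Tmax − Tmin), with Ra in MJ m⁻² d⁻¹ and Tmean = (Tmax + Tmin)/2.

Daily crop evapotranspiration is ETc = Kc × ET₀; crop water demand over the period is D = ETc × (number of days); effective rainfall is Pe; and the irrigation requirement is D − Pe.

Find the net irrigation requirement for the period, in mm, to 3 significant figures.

16.3 mm

Tmean = (25.0 + 17.0)/2 = 21.00 °C
0.408 Ra = 0.408 × 26.8 = 10.9344 mm/d equivalent
ET₀ = 0.0023 × 10.9344 × (21.00 + 17.8) × √8.0 = 0.0023 × 10.9344 × 38.80 × 2.8284 = 2.7599 mm/d
ETc = Kc × ET₀ = 0.72 × 2.7599 = 1.9871 mm/d
Crop demand D = ETc × 10 d = 1.9871 × 10 = 19.871 mm
Pe = 0.61 × 5.8 = 3.538 mm
D − Pe = 19.871 − 3.538 = 16.333 mm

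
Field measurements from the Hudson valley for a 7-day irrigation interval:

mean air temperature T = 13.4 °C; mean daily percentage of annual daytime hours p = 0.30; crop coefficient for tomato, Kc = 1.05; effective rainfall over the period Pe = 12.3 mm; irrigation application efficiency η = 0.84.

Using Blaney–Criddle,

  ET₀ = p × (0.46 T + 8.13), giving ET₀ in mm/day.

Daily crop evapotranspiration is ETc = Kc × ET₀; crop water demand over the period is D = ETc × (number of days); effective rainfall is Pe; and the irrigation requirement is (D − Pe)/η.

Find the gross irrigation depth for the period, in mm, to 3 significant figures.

22.9 mm

ET₀ = 0.30 × (0.46 × 13.4 + 8.13) = 0.30 × 14.294 = 4.2882 mm/d
ETc = Kc × ET₀ = 1.05 × 4.2882 = 4.5026 mm/d
Crop demand D = ETc × 7 d = 4.5026 × 7 = 31.518 mm
D − Pe = 31.518 − 12.3 = 19.218 mm
Gross irrigation = 19.218 / 0.84 = 22.879 mm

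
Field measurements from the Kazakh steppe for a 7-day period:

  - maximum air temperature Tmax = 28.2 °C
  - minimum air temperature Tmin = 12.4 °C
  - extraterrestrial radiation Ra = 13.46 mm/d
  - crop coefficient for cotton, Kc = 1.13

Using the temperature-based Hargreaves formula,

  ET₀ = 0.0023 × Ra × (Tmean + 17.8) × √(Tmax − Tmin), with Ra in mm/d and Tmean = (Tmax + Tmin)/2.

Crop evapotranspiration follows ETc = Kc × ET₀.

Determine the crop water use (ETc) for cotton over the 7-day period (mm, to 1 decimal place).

Tmean = (28.2 + 12.4)/2 = 20.30 °C
ET₀ = 0.0023 × 13.46 × (20.30 + 17.8) × √15.8 = 0.0023 × 13.46 × 38.10 × 3.9749 = 4.6884 mm/d
ETc = Kc × ET₀ = 1.13 × 4.6884 = 5.2979 mm/d
Over 7 days: 5.2979 × 7 = 37.085 mm

37.1 mm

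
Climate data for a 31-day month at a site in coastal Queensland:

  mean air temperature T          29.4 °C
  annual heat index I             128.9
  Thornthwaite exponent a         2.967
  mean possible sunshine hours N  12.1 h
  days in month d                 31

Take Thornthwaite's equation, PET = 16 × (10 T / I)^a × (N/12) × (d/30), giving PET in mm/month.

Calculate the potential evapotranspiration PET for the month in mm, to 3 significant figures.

10T/I = 10 × 29.4 / 128.9 = 2.2808
(10T/I)^a = 2.2808^2.967 = 11.5464
Uncorrected PET = 16 × 11.5464 = 184.742 mm
Correction = (N/12)(d/30) = (12.1/12)(31/30) = 1.0419
PET = 184.742 × 1.0419 = 192.483 mm/month

192 mm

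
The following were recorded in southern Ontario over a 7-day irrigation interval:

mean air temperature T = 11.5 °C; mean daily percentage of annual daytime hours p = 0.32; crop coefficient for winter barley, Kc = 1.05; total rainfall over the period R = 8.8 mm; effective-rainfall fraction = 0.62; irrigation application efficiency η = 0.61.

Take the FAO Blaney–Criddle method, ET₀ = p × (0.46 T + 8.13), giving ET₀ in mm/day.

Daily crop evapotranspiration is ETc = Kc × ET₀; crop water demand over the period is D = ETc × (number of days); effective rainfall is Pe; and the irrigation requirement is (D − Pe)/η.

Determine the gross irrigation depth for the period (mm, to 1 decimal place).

ET₀ = 0.32 × (0.46 × 11.5 + 8.13) = 0.32 × 13.420 = 4.2944 mm/d
ETc = Kc × ET₀ = 1.05 × 4.2944 = 4.5091 mm/d
Crop demand D = ETc × 7 d = 4.5091 × 7 = 31.564 mm
Pe = 0.62 × 8.8 = 5.456 mm
D − Pe = 31.564 − 5.456 = 26.108 mm
Gross irrigation = 26.108 / 0.61 = 42.800 mm

42.8 mm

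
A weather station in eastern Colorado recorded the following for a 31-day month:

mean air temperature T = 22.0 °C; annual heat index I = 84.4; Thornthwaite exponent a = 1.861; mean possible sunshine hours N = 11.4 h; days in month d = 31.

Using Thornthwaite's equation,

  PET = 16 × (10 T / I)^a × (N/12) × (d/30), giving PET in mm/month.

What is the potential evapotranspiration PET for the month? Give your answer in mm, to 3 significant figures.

10T/I = 10 × 22.0 / 84.4 = 2.6066
(10T/I)^a = 2.6066^1.861 = 5.9472
Uncorrected PET = 16 × 5.9472 = 95.155 mm
Correction = (N/12)(d/30) = (11.4/12)(31/30) = 0.9817
PET = 95.155 × 0.9817 = 93.414 mm/month

93.4 mm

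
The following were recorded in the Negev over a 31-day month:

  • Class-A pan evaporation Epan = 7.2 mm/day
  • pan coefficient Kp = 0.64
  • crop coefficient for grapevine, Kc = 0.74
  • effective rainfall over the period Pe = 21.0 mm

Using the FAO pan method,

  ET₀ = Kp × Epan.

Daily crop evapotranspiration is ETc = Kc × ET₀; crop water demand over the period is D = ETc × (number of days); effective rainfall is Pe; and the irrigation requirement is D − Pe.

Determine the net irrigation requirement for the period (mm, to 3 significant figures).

ET₀ = 0.64 × 7.2 = 4.6080 mm/d
ETc = Kc × ET₀ = 0.74 × 4.6080 = 3.4099 mm/d
Crop demand D = ETc × 31 d = 3.4099 × 31 = 105.707 mm
D − Pe = 105.707 − 21.0 = 84.707 mm

84.7 mm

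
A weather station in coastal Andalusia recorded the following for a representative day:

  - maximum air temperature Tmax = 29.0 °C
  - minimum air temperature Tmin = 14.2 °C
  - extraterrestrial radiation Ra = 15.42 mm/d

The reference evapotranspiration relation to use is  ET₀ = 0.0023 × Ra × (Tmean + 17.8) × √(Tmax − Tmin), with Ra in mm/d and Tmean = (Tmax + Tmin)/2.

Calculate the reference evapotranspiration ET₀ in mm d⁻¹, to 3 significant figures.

Tmean = (29.0 + 14.2)/2 = 21.60 °C
ET₀ = 0.0023 × 15.42 × (21.60 + 17.8) × √14.8 = 0.0023 × 15.42 × 39.40 × 3.8471 = 5.3758 mm/d

5.38 mm d⁻¹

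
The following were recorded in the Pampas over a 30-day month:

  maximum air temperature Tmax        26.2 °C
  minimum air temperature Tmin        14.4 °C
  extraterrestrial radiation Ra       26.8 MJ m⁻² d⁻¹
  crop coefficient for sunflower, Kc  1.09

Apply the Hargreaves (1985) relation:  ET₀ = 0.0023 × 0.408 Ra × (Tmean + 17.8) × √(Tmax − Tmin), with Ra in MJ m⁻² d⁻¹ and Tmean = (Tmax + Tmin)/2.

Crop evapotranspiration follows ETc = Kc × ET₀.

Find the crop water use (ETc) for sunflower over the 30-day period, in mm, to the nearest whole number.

Tmean = (26.2 + 14.4)/2 = 20.30 °C
0.408 Ra = 0.408 × 26.8 = 10.9344 mm/d equivalent
ET₀ = 0.0023 × 10.9344 × (20.30 + 17.8) × √11.8 = 0.0023 × 10.9344 × 38.10 × 3.4351 = 3.2914 mm/d
ETc = Kc × ET₀ = 1.09 × 3.2914 = 3.5876 mm/d
Over 30 days: 3.5876 × 30 = 107.628 mm

108 mm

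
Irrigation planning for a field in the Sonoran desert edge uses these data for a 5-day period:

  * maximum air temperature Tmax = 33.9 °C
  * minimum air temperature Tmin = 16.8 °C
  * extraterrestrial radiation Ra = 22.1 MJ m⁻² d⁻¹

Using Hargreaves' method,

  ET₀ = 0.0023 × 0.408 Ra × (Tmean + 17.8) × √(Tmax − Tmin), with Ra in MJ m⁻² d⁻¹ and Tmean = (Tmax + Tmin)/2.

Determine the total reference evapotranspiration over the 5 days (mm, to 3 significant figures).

Tmean = (33.9 + 16.8)/2 = 25.35 °C
0.408 Ra = 0.408 × 22.1 = 9.0168 mm/d equivalent
ET₀ = 0.0023 × 9.0168 × (25.35 + 17.8) × √17.1 = 0.0023 × 9.0168 × 43.15 × 4.1352 = 3.7005 mm/d
Over 5 days: 3.7005 × 5 = 18.503 mm

18.5 mm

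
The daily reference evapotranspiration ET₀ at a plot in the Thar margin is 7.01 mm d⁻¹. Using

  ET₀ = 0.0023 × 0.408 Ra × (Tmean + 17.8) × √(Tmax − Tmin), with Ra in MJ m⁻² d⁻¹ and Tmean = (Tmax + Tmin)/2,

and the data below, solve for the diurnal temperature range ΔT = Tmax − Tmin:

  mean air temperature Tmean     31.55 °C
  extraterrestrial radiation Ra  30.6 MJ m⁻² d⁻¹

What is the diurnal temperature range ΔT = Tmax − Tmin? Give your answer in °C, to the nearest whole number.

√ΔT = ET₀ / [0.0023 × 0.408 × Ra × (Tmean+17.8)] = 7.01 / (0.0023 × 12.4848 × 49.35) = 4.9468
ΔT = 4.9468² = 24.471 °C

24 °C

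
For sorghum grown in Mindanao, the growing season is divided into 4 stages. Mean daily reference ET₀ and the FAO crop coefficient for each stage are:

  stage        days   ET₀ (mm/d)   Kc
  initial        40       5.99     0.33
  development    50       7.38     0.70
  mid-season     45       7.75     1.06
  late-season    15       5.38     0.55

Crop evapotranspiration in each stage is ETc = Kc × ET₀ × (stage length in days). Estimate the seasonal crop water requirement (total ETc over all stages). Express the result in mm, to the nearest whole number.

751 mm

initial: 0.33 × 5.99 × 40 = 79.07 mm
development: 0.70 × 7.38 × 50 = 258.30 mm
mid-season: 1.06 × 7.75 × 45 = 369.68 mm
late-season: 0.55 × 5.38 × 15 = 44.39 mm
Seasonal total = 751.44 mm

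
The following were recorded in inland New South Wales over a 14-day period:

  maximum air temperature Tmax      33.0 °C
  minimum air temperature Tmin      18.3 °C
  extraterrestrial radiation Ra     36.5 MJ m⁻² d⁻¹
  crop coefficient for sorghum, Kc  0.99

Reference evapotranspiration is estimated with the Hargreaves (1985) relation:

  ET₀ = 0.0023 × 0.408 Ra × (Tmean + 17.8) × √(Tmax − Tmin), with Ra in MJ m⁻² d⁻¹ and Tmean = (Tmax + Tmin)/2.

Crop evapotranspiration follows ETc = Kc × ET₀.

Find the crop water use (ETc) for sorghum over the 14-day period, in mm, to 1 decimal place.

Tmean = (33.0 + 18.3)/2 = 25.65 °C
0.408 Ra = 0.408 × 36.5 = 14.8920 mm/d equivalent
ET₀ = 0.0023 × 14.8920 × (25.65 + 17.8) × √14.7 = 0.0023 × 14.8920 × 43.45 × 3.8341 = 5.7060 mm/d
ETc = Kc × ET₀ = 0.99 × 5.7060 = 5.6489 mm/d
Over 14 days: 5.6489 × 14 = 79.085 mm

79.1 mm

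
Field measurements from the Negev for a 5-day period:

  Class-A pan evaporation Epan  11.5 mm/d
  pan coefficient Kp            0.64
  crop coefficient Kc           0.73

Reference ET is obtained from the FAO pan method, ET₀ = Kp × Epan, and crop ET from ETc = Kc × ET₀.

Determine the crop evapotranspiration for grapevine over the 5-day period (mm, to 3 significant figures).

ET₀ = 0.64 × 11.5 = 7.3600 mm/d
ETc = Kc × ET₀ = 0.73 × 7.3600 = 5.3728 mm/d
Over 5 days: 5.3728 × 5 = 26.864 mm

26.9 mm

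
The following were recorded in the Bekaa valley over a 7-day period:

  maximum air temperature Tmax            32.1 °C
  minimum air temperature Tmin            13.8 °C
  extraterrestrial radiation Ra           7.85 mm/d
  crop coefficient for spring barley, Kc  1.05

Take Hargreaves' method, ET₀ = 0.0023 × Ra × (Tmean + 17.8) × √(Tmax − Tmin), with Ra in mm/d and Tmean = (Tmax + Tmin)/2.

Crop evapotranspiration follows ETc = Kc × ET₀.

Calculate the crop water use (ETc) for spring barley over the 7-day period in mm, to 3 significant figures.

Tmean = (32.1 + 13.8)/2 = 22.95 °C
ET₀ = 0.0023 × 7.85 × (22.95 + 17.8) × √18.3 = 0.0023 × 7.85 × 40.75 × 4.2778 = 3.1474 mm/d
ETc = Kc × ET₀ = 1.05 × 3.1474 = 3.3048 mm/d
Over 7 days: 3.3048 × 7 = 23.134 mm

23.1 mm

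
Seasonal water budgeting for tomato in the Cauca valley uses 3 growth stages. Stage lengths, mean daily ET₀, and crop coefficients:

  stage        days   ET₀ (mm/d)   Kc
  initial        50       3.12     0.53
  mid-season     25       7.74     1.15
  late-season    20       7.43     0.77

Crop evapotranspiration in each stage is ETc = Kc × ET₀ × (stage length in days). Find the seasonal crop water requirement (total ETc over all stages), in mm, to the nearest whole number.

420 mm

initial: 0.53 × 3.12 × 50 = 82.68 mm
mid-season: 1.15 × 7.74 × 25 = 222.53 mm
late-season: 0.77 × 7.43 × 20 = 114.42 mm
Seasonal total = 419.63 mm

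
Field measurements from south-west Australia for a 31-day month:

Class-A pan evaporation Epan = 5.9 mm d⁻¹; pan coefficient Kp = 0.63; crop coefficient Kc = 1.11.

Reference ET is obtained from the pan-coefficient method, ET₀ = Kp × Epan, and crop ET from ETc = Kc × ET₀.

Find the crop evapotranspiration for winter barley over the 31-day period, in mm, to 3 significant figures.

ET₀ = 0.63 × 5.9 = 3.7170 mm/d
ETc = Kc × ET₀ = 1.11 × 3.7170 = 4.1259 mm/d
Over 31 days: 4.1259 × 31 = 127.903 mm

128 mm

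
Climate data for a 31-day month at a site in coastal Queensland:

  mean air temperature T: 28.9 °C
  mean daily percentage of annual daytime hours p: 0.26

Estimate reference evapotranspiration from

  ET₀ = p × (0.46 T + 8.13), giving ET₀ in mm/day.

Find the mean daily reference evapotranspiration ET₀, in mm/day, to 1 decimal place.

5.6 mm/day

ET₀ = 0.26 × (0.46 × 28.9 + 8.13) = 0.26 × 21.424 = 5.5702 mm/d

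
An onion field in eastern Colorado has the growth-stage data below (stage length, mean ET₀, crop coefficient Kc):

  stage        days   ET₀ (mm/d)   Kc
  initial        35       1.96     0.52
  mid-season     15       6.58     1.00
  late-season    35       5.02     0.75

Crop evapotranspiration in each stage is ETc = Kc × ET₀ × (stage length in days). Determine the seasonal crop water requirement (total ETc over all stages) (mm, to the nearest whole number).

initial: 0.52 × 1.96 × 35 = 35.67 mm
mid-season: 1.00 × 6.58 × 15 = 98.70 mm
late-season: 0.75 × 5.02 × 35 = 131.78 mm
Seasonal total = 266.15 mm

266 mm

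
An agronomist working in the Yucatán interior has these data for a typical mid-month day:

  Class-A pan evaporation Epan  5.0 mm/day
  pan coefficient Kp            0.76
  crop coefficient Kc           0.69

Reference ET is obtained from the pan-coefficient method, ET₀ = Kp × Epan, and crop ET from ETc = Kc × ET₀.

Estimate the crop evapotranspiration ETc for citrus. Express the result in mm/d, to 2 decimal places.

2.62 mm/d

ET₀ = 0.76 × 5.0 = 3.8000 mm/d
ETc = Kc × ET₀ = 0.69 × 3.8000 = 2.6220 mm/d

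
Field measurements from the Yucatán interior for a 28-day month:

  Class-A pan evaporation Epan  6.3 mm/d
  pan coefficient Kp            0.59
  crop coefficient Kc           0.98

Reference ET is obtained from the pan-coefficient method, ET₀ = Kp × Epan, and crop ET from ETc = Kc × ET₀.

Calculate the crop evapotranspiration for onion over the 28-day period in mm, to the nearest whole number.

102 mm

ET₀ = 0.59 × 6.3 = 3.7170 mm/d
ETc = Kc × ET₀ = 0.98 × 3.7170 = 3.6427 mm/d
Over 28 days: 3.6427 × 28 = 101.996 mm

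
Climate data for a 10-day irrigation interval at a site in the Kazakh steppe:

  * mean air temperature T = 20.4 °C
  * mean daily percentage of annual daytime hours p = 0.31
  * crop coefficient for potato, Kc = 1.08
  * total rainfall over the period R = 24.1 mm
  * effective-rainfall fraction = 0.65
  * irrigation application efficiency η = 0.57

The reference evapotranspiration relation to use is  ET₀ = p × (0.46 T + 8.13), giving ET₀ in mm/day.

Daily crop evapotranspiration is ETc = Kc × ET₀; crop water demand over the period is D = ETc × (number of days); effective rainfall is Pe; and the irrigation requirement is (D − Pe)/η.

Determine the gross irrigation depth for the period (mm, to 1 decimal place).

75.4 mm

ET₀ = 0.31 × (0.46 × 20.4 + 8.13) = 0.31 × 17.514 = 5.4293 mm/d
ETc = Kc × ET₀ = 1.08 × 5.4293 = 5.8636 mm/d
Crop demand D = ETc × 10 d = 5.8636 × 10 = 58.636 mm
Pe = 0.65 × 24.1 = 15.665 mm
D − Pe = 58.636 − 15.665 = 42.971 mm
Gross irrigation = 42.971 / 0.57 = 75.388 mm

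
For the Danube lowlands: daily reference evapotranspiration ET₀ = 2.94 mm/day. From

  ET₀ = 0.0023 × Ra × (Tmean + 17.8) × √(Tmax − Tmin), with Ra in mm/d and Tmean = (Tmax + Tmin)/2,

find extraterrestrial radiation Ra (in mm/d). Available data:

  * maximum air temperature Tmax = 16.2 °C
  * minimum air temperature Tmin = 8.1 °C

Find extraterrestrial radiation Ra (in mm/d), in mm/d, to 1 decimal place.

Tmean = 12.15 °C; √ΔT = 2.8460
Ra = ET₀ / [0.0023 × (Tmean+17.8) × √ΔT] = 2.94 / (0.0023 × 29.95 × 2.8460) = 14.996 mm/d

15.0 mm/d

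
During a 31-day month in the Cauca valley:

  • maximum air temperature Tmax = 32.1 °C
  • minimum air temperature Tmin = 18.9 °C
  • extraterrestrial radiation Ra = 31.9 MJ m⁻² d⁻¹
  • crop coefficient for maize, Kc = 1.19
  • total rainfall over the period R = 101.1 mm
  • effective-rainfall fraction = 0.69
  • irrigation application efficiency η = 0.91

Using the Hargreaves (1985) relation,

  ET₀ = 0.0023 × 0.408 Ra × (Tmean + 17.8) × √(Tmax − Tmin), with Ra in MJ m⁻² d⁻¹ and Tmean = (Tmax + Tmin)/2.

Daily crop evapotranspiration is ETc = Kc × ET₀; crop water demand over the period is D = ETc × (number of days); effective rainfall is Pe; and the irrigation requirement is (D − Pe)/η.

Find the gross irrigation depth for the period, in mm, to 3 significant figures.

Tmean = (32.1 + 18.9)/2 = 25.50 °C
0.408 Ra = 0.408 × 31.9 = 13.0152 mm/d equivalent
ET₀ = 0.0023 × 13.0152 × (25.50 + 17.8) × √13.2 = 0.0023 × 13.0152 × 43.30 × 3.6332 = 4.7093 mm/d
ETc = Kc × ET₀ = 1.19 × 4.7093 = 5.6041 mm/d
Crop demand D = ETc × 31 d = 5.6041 × 31 = 173.727 mm
Pe = 0.69 × 101.1 = 69.759 mm
D − Pe = 173.727 − 69.759 = 103.968 mm
Gross irrigation = 103.968 / 0.91 = 114.251 mm

114 mm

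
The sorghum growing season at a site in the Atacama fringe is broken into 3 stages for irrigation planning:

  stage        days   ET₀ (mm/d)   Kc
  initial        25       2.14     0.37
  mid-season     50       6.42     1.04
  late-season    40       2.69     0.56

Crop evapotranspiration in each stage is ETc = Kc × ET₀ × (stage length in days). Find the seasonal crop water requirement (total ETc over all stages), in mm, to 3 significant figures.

414 mm

initial: 0.37 × 2.14 × 25 = 19.80 mm
mid-season: 1.04 × 6.42 × 50 = 333.84 mm
late-season: 0.56 × 2.69 × 40 = 60.26 mm
Seasonal total = 413.90 mm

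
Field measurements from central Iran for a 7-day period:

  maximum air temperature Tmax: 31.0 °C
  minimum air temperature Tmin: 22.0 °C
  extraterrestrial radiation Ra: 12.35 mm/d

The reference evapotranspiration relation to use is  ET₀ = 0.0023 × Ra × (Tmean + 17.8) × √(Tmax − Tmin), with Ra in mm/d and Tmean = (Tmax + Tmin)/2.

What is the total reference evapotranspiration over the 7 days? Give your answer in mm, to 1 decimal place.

Tmean = (31.0 + 22.0)/2 = 26.50 °C
ET₀ = 0.0023 × 12.35 × (26.50 + 17.8) × √9.0 = 0.0023 × 12.35 × 44.30 × 3.0000 = 3.7750 mm/d
Over 7 days: 3.7750 × 7 = 26.425 mm

26.4 mm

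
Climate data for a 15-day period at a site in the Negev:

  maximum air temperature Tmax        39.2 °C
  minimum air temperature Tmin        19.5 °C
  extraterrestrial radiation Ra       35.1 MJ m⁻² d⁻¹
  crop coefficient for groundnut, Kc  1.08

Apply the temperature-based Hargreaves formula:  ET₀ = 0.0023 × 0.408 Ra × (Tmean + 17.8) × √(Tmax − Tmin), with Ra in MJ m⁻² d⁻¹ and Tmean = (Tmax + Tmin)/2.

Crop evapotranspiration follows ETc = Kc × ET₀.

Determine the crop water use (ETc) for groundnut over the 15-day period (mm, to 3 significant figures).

Tmean = (39.2 + 19.5)/2 = 29.35 °C
0.408 Ra = 0.408 × 35.1 = 14.3208 mm/d equivalent
ET₀ = 0.0023 × 14.3208 × (29.35 + 17.8) × √19.7 = 0.0023 × 14.3208 × 47.15 × 4.4385 = 6.8931 mm/d
ETc = Kc × ET₀ = 1.08 × 6.8931 = 7.4445 mm/d
Over 15 days: 7.4445 × 15 = 111.668 mm

112 mm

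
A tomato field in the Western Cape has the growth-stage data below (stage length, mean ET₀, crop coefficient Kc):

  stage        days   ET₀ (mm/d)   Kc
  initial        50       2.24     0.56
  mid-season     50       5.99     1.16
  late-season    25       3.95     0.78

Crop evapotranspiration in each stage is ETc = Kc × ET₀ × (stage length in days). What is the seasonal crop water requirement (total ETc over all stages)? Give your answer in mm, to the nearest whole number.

487 mm

initial: 0.56 × 2.24 × 50 = 62.72 mm
mid-season: 1.16 × 5.99 × 50 = 347.42 mm
late-season: 0.78 × 3.95 × 25 = 77.03 mm
Seasonal total = 487.17 mm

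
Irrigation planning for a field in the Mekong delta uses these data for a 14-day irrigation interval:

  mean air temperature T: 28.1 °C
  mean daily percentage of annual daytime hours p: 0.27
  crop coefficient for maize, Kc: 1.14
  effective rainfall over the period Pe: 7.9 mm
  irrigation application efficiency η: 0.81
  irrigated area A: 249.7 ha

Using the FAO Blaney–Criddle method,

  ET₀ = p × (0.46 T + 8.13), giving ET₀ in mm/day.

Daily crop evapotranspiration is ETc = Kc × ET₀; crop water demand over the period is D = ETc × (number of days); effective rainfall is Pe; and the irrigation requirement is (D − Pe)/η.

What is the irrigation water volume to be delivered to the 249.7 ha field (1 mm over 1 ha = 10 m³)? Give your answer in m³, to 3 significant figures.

255000 m³

ET₀ = 0.27 × (0.46 × 28.1 + 8.13) = 0.27 × 21.056 = 5.6851 mm/d
ETc = Kc × ET₀ = 1.14 × 5.6851 = 6.4810 mm/d
Crop demand D = ETc × 14 d = 6.4810 × 14 = 90.734 mm
D − Pe = 90.734 − 7.9 = 82.834 mm
Gross irrigation = 82.834 / 0.81 = 102.264 mm
Volume = 102.264 mm × 249.7 ha × 10 = 255353.2 m³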